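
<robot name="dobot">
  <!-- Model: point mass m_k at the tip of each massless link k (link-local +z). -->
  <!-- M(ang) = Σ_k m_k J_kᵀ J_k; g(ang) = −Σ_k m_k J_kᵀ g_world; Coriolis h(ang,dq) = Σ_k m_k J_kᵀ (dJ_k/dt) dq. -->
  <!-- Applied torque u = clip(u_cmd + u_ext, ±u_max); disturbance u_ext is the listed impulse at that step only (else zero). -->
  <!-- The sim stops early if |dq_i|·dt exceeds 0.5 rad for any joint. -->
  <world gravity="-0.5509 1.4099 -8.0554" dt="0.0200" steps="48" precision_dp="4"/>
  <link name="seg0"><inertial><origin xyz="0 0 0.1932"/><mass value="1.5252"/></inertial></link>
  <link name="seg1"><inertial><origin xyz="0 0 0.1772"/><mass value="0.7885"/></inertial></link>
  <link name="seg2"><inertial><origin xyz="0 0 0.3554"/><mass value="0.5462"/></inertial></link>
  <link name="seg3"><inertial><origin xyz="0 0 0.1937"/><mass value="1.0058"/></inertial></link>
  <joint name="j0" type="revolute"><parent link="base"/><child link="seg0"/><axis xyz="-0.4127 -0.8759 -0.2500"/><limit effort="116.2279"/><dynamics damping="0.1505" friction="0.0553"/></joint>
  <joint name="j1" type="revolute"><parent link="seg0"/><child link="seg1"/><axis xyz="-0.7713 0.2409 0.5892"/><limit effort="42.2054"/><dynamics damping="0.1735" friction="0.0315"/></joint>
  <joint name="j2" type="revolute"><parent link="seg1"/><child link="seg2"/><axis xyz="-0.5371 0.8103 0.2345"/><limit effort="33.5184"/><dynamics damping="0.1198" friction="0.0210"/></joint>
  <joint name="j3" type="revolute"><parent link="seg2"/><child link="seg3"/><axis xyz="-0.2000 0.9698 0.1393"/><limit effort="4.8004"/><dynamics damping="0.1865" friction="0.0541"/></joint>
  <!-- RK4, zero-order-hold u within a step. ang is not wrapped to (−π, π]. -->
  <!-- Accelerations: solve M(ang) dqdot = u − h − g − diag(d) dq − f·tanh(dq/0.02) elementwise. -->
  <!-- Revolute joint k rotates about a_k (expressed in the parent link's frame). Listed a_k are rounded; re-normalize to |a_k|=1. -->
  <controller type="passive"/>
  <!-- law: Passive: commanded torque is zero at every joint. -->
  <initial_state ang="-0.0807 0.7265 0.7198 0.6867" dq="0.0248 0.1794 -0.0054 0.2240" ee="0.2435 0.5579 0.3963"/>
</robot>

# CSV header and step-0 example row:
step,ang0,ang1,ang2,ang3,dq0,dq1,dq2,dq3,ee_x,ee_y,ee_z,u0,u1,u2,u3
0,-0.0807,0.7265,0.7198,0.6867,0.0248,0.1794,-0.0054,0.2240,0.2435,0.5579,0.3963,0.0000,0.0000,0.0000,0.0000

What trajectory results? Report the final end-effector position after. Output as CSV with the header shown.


step,ang0,ang1,ang2,ang3,dq0,dq1,dq2,dq3,ee_x,ee_y,ee_z,u0,u1,u2,u3
1,-0.0800,0.7306,0.7232,0.6888,0.0441,0.2359,0.3342,0.0213,0.2421,0.5592,0.3923,0.0000,0.0000,0.0000,0.0000
2,-0.0790,0.7361,0.7328,0.6882,0.0503,0.3240,0.6069,-0.0465,0.2402,0.5614,0.3849,0.0000,0.0000,0.0000,0.0000
3,-0.0780,0.7436,0.7473,0.6873,0.0495,0.4296,0.8455,-0.0535,0.2376,0.5643,0.3741,0.0000,0.0000,0.0000,0.0000
4,-0.0770,0.7533,0.7667,0.6858,0.0484,0.5357,1.0932,-0.1076,0.2342,0.5677,0.3599,0.0000,0.0000,0.0000,0.0000
5,-0.0761,0.7651,0.7911,0.6826,0.0474,0.6431,1.3495,-0.2128,0.2299,0.5714,0.3423,0.0000,0.0000,0.0000,0.0000
6,-0.0751,0.7790,0.8207,0.6769,0.0483,0.7529,1.6115,-0.3690,0.2244,0.5753,0.3215,0.0000,0.0000,0.0000,0.0000
7,-0.0741,0.7952,0.8556,0.6676,0.0539,0.8668,1.8746,-0.5730,0.2177,0.5792,0.2974,0.0000,0.0000,0.0000,0.0000
8,-0.0729,0.8137,0.8957,0.6537,0.0692,0.9879,2.1311,-0.8178,0.2094,0.5826,0.2701,0.0000,0.0000,0.0000,0.0000
9,-0.0712,0.8348,0.9407,0.6347,0.1008,1.1214,2.3686,-1.0905,0.1994,0.5853,0.2400,0.0000,0.0000,0.0000,0.0000
10,-0.0687,0.8587,0.9902,0.6100,0.1577,1.2766,2.5682,-1.3710,0.1874,0.5870,0.2070,0.0000,0.0000,0.0000,0.0000
11,-0.0647,0.8861,1.0430,0.5800,0.2497,1.4681,2.7028,-1.6318,0.1732,0.5871,0.1716,0.0000,0.0000,0.0000,0.0000
12,-0.0584,0.9178,1.0976,0.5451,0.3856,1.7159,2.7380,-1.8417,0.1567,0.5852,0.1340,0.0000,0.0000,0.0000,0.0000
13,-0.0489,0.9553,1.1516,0.5068,0.5715,2.0429,2.6367,-1.9734,0.1378,0.5812,0.0946,0.0000,0.0000,0.0000,0.0000
14,-0.0352,1.0002,1.2019,0.4668,0.8079,2.4693,2.3664,-2.0141,0.1166,0.5746,0.0536,0.0000,0.0000,0.0000,0.0000
15,-0.0163,1.0548,1.2450,0.4268,1.0898,3.0047,1.9083,-1.9725,0.0933,0.5654,0.0115,0.0000,0.0000,0.0000,0.0000
16,0.0086,1.1211,1.2770,0.3882,1.4102,3.6409,1.2615,-1.8751,0.0682,0.5537,-0.0317,0.0000,0.0000,0.0000,0.0000
17,0.0403,1.2009,1.2943,0.3519,1.7639,4.3508,0.4413,-1.7539,0.0419,0.5396,-0.0758,0.0000,0.0000,0.0000,0.0000
18,0.0794,1.2953,1.2938,0.3179,2.1505,5.0856,-0.5112,-1.6608,0.0146,0.5235,-0.1206,0.0000,0.0000,0.0000,0.0000
19,0.1266,1.4042,1.2731,0.2855,2.5761,5.8050,-1.5830,-1.5794,-0.0132,0.5056,-0.1663,0.0000,0.0000,0.0000,0.0000
20,0.1828,1.5271,1.2299,0.2546,3.0485,6.4712,-2.7514,-1.5075,-0.0411,0.4863,-0.2127,0.0000,0.0000,0.0000,0.0000
21,0.2489,1.6626,1.1625,0.2251,3.5737,7.0621,-3.9938,-1.4521,-0.0689,0.4659,-0.2599,0.0000,0.0000,0.0000,0.0000
22,0.3261,1.8091,1.0697,0.1964,4.1546,7.5849,-5.2987,-1.4203,-0.0962,0.4448,-0.3081,0.0000,0.0000,0.0000,0.0000
23,0.4155,1.9658,0.9501,0.1680,4.7925,8.0827,-6.6693,-1.4235,-0.1231,0.4231,-0.3571,0.0000,0.0000,0.0000,0.0000
24,0.5182,2.1328,0.8023,0.1391,5.4915,8.6412,-8.1267,-1.4826,-0.1492,0.4010,-0.4068,0.0000,0.0000,0.0000,0.0000
25,0.6356,2.3128,0.6242,0.1081,6.2633,9.4048,-9.7127,-1.6378,-0.1744,0.3785,-0.4565,0.0000,0.0000,0.0000,0.0000
26,0.7693,2.5120,0.4126,0.0724,7.1279,10.6179,-11.4835,-1.9757,-0.1981,0.3556,-0.5053,0.0000,0.0000,0.0000,0.0000
27,0.9214,2.7433,0.1635,0.0265,8.0929,12.7107,-13.4470,-2.7146,-0.2193,0.3322,-0.5512,0.0000,0.0000,0.0000,0.0000
28,1.0929,3.0304,-0.1242,-0.0425,9.0102,16.2707,-15.1487,-4.4570,-0.2352,0.3080,-0.5905,0.0000,0.0000,0.0000,0.0000
29,1.2755,3.3972,-0.4231,-0.1652,8.9416,19.9148,-13.7954,-8.0730,-0.2393,0.2816,-0.6175,0.0000,0.0000,0.0000,0.0000
30,1.4370,3.7779,-0.6344,-0.3548,7.1020,17.1245,-7.0362,-10.1775,-0.2254,0.2492,-0.6304,0.0000,0.0000,0.0000,0.0000
31,1.5653,4.0694,-0.7211,-0.5422,5.9168,12.2436,-2.2143,-8.1784,-0.2022,0.2094,-0.6387,0.0000,0.0000,0.0000,0.0000
32,1.6793,4.2804,-0.7403,-0.6779,5.5823,9.1422,0.0019,-5.3956,-0.1773,0.1651,-0.6490,0.0000,0.0000,0.0000,0.0000
33,1.7909,4.4435,-0.7280,-0.7607,5.6171,7.3285,1.1184,-2.9546,-0.1532,0.1183,-0.6623,0.0000,0.0000,0.0000,0.0000
34,1.9052,4.5785,-0.6984,-0.7993,5.8426,6.2746,1.7952,-0.9839,-0.1304,0.0701,-0.6778,0.0000,0.0000,0.0000,0.0000
35,2.0257,4.6977,-0.6570,-0.8030,6.2292,5.7066,2.3556,0.5147,-0.1095,0.0210,-0.6948,0.0000,0.0000,0.0000,0.0000
36,2.1554,4.8079,-0.6027,-0.7821,6.7644,5.2964,3.1203,1.5422,-0.0909,-0.0276,-0.7128,0.0000,0.0000,0.0000,0.0000
37,2.2963,4.9076,-0.5299,-0.7417,7.3099,4.5976,4.2174,2.5092,-0.0752,-0.0738,-0.7324,0.0000,0.0000,0.0000,0.0000
38,2.4469,4.9885,-0.4325,-0.6802,7.7253,3.4271,5.5307,3.7005,-0.0626,-0.1150,-0.7542,0.0000,0.0000,0.0000,0.0000
39,2.6043,5.0433,-0.3094,-0.5911,7.9931,2.0478,6.7432,5.2728,-0.0528,-0.1494,-0.7780,0.0000,0.0000,0.0000,0.0000
40,2.7659,5.0710,-0.1653,-0.4667,8.1361,0.7528,7.5882,7.2078,-0.0449,-0.1753,-0.8019,0.0000,0.0000,0.0000,0.0000
41,2.9284,5.0750,-0.0095,-0.3033,8.0729,-0.3104,7.8918,9.0370,-0.0376,-0.1908,-0.8219,0.0000,0.0000,0.0000,0.0000
42,3.0860,5.0609,0.1467,-0.1147,7.6061,-1.0318,7.6446,9.4739,-0.0283,-0.1942,-0.8333,0.0000,0.0000,0.0000,0.0000
43,3.2298,5.0367,0.2939,0.0610,6.7302,-1.3061,7.0323,7.8546,-0.0137,-0.1874,-0.8342,0.0000,0.0000,0.0000,0.0000
44,3.3546,5.0116,0.4261,0.1957,5.7457,-1.1500,6.1456,5.6400,0.0072,-0.1749,-0.8277,0.0000,0.0000,0.0000,0.0000
45,3.4603,4.9925,0.5386,0.2900,4.8433,-0.7211,5.0864,3.8945,0.0328,-0.1600,-0.8182,0.0000,0.0000,0.0000,0.0000
46,3.5490,4.9836,0.6293,0.3549,4.0503,-0.1595,3.9840,2.6656,0.0615,-0.1444,-0.8083,0.0000,0.0000,0.0000,0.0000
47,3.6229,4.9864,0.6984,0.3987,3.3502,0.4448,2.9293,1.7516,0.0921,-0.1287,-0.7995,0.0000,0.0000,0.0000,0.0000
48,3.6835,5.0014,0.7468,0.4263,2.7151,1.0570,1.9261,1.0378,0.1236,-0.1131,-0.7922,,,,
# final ee position (m): 0.1236 -0.1131 -0.7922


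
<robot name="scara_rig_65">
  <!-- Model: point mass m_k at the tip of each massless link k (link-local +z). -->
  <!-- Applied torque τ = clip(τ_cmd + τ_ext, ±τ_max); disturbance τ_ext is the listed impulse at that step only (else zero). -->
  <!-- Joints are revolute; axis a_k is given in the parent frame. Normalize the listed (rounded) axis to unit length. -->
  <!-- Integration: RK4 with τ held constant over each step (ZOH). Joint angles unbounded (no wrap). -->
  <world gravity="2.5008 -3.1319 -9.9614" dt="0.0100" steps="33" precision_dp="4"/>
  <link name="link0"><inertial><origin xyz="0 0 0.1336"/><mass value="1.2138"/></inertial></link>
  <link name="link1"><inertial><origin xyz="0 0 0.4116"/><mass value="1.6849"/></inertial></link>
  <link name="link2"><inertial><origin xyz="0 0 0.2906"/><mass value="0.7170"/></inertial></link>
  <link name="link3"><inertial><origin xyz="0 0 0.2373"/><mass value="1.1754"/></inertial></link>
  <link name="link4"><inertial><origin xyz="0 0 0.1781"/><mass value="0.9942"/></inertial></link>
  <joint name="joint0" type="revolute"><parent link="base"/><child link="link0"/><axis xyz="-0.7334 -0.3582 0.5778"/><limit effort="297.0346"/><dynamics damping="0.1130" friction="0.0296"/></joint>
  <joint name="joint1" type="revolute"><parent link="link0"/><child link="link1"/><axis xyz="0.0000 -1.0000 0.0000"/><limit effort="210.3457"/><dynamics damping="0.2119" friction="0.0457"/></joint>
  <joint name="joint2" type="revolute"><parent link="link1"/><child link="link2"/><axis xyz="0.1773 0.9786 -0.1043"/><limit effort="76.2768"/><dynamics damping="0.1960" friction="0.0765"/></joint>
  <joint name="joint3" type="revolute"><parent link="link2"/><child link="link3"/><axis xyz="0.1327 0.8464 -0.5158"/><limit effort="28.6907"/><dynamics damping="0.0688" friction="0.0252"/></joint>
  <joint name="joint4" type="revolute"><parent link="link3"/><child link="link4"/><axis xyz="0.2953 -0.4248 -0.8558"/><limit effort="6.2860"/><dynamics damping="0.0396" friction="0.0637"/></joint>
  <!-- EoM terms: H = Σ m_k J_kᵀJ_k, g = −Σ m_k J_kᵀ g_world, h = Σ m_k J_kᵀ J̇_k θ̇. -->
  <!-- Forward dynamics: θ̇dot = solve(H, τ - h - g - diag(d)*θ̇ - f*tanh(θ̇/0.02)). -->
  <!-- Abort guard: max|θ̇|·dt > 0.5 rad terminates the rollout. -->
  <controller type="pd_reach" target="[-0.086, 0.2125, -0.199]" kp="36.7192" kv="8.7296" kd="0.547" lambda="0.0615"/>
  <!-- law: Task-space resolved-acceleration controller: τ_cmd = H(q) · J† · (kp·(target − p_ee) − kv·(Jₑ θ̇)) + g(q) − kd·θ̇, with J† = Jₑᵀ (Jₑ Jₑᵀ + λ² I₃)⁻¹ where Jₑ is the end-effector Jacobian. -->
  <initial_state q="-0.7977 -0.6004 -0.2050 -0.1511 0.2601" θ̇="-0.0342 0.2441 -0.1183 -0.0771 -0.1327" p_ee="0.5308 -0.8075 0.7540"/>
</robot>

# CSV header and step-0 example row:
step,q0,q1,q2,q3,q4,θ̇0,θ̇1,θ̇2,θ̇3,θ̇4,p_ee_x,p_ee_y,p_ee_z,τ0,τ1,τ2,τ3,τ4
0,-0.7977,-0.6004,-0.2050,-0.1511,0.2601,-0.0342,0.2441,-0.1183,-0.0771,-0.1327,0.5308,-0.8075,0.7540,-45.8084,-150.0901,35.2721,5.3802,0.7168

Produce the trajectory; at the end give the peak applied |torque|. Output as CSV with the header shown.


step,q0,q1,q2,q3,q4,θ̇0,θ̇1,θ̇2,θ̇3,θ̇4,p_ee_x,p_ee_y,p_ee_z,τ0,τ1,τ2,τ3,τ4
1,-0.7989,-0.6096,-0.2183,-0.1641,0.2643,-0.2082,-2.0683,-2.5035,-2.5485,0.8443,0.5275,-0.8060,0.7549,-37.7538,-133.5793,31.6809,5.4151,0.2417
2,-0.8017,-0.6403,-0.2536,-0.2003,0.2717,-0.3356,-4.0464,-4.5282,-4.6473,0.5753,0.5231,-0.8020,0.7527,-24.3728,-108.7033,24.3642,4.0132,0.5638
3,-0.8053,-0.6887,-0.3079,-0.2509,0.2826,-0.3689,-5.6237,-6.3022,-5.4458,1.5455,0.5178,-0.7953,0.7467,-7.2927,-79.4407,15.1747,1.4559,0.1989
4,-0.8088,-0.7505,-0.3757,-0.3112,0.2920,-0.3222,-6.7085,-7.2331,-6.5221,0.3829,0.5118,-0.7859,0.7363,8.0276,-50.9659,5.6286,-0.8911,0.9932
5,-0.8114,-0.8213,-0.4523,-0.3739,0.3049,-0.2010,-7.4425,-8.0574,-6.0059,2.1654,0.5049,-0.7740,0.7213,21.9029,-27.5495,-2.0786,-3.2654,0.0573
6,-0.8126,-0.8976,-0.5319,-0.4399,0.3123,-0.0387,-7.8114,-7.8745,-7.0966,-0.4864,0.4976,-0.7600,0.7023,30.4297,-8.7690,-8.8004,-4.3375,1.5492
7,-0.8121,-0.9772,-0.6132,-0.5024,0.3279,0.1451,-8.0979,-8.3096,-5.5295,3.4050,0.4897,-0.7444,0.6797,39.1718,4.5590,-12.8146,-5.7024,-0.7037
8,-0.8096,-1.0582,-0.6911,-0.5693,0.3307,0.3604,-8.1012,-7.3078,-7.7341,-2.5474,0.4818,-0.7273,0.6544,41.0181,15.2979,-17.0708,-5.2142,2.5414
9,-0.8051,-1.1402,-0.7686,-0.6286,0.3517,0.5443,-8.2860,-8.0945,-4.3749,6.3428,0.4733,-0.7093,0.6268,47.9632,22.0147,-17.9382,-6.1833,-2.6067
10,-0.7983,-1.2218,-0.8394,-0.6971,0.3470,0.8157,-8.0503,-6.1532,-9.0841,-6.7328,0.4651,-0.6902,0.5978,43.3467,27.9315,-21.2899,-4.1934,4.6026
11,-0.7895,-1.3039,-0.9110,-0.7519,0.3792,0.9490,-8.3464,-7.9804,-2.2987,12.4528,0.4560,-0.6707,0.5673,52.4404,31.2177,-19.3774,-5.6161,-6.2860
12,-0.7780,-1.3846,-0.9726,-0.8253,0.3590,1.3352,-7.8099,-4.5118,-11.8544,-15.3514,0.4478,-0.6502,0.5367,39.1847,33.5550,-23.3759,-1.8976,6.2860
13,-0.7646,-1.4654,-1.0341,-0.8895,0.3579,1.3716,-8.3310,-7.5269,-1.6674,13.8836,0.4392,-0.6294,0.5057,51.5112,35.5846,-19.6799,-4.1002,-6.2860
14,-0.7487,-1.5458,-1.0921,-0.9531,0.3593,1.8204,-7.7492,-4.2377,-10.6495,-12.6493,0.4305,-0.6083,0.4745,37.5213,35.1154,-22.3965,-0.4611,6.2860
15,-0.7301,-1.6258,-1.1482,-1.0109,0.3831,1.8962,-8.2283,-6.7589,-1.4635,16.3397,0.4213,-0.5872,0.4432,48.9229,37.7207,-19.0238,-1.8936,-6.2860
16,-0.7085,-1.7051,-1.2002,-1.0695,0.4138,2.4529,-7.6567,-3.7795,-9.9801,-9.4631,0.4119,-0.5659,0.4119,35.6227,35.3337,-21.0820,1.4877,5.1436
17,-0.6836,-1.7837,-1.2485,-1.1284,0.4524,2.5378,-8.0295,-5.6861,-2.2401,16.2572,0.4024,-0.5444,0.3810,43.4771,38.3326,-18.1352,0.6735,-6.2860
18,-0.6549,-1.8614,-1.2925,-1.1905,0.4893,3.2203,-7.5263,-3.2307,-9.9367,-8.1470,0.3930,-0.5228,0.3506,31.8772,34.2893,-19.7147,3.5353,4.1911
19,-0.6224,-1.9383,-1.3330,-1.2538,0.5294,3.3009,-7.8250,-4.7260,-3.1330,15.2548,0.3836,-0.5010,0.3210,36.9914,37.5715,-17.0896,3.0358,-6.2860
20,-0.5854,-2.0143,-1.3700,-1.3207,0.5645,4.1443,-7.4006,-2.7739,-10.0302,-7.5227,0.3745,-0.4792,0.2924,27.1363,32.1891,-18.2594,5.3873,3.6761
21,-0.5436,-2.0897,-1.4046,-1.3876,0.6061,4.2204,-7.6570,-3.9942,-3.7219,14.9281,0.3655,-0.4574,0.2648,30.6477,35.9289,-15.9373,5.0279,-6.2860
22,-0.4963,-2.1645,-1.4364,-1.4572,0.6453,5.2881,-7.3150,-2.4706,-10.0166,-6.3553,0.3568,-0.4357,0.2384,22.2896,29.4921,-16.8162,6.9698,2.9106
23,-0.4429,-2.2388,-1.4662,-1.5282,0.6869,5.3996,-7.5281,-3.3777,-4.4933,13.8178,0.3483,-0.4143,0.2133,24.2822,33.1701,-14.8841,6.7136,-6.2860
24,-0.3825,-2.3129,-1.4943,-1.6020,0.7248,6.7419,-7.3110,-2.3161,-10.1050,-5.5128,0.3403,-0.3932,0.1897,17.1409,25.6622,-15.4717,8.2367,2.3860
25,-0.3145,-2.3872,-1.5214,-1.6761,0.7679,6.8801,-7.5265,-3.0069,-5.0012,13.3428,0.3326,-0.3727,0.1676,18.2820,29.0885,-13.8382,7.9236,-6.2860
26,-0.2379,-2.4621,-1.5480,-1.7512,0.8126,8.5140,-7.4883,-2.4010,-9.8523,-3.6254,0.3254,-0.3530,0.1472,11.8296,19.8715,-14.1395,8.9795,1.3549
27,-0.1518,-2.5384,-1.5745,-1.8269,0.8579,8.6988,-7.7474,-2.8305,-5.4945,12.0500,0.3188,-0.3344,0.1288,11.8204,21.2710,-12.6473,8.4731,-6.2860
28,-0.0568,-2.6168,-1.6015,-1.9002,0.9074,10.3242,-7.9614,-2.6372,-8.9375,-1.2883,0.3129,-0.3174,0.1126,5.1737,7.8558,-12.1580,8.6344,0.1900
29,0.0462,-2.6984,-1.6287,-1.9692,0.9578,10.2240,-8.3312,-2.7081,-4.9670,10.8424,0.3077,-0.3022,0.0992,3.7197,4.4896,-9.9629,7.4576,-6.2860
30,0.1517,-2.7837,-1.6545,-2.0260,1.0133,10.7483,-8.7056,-2.4521,-6.1349,0.8730,0.3028,-0.2894,0.0890,-4.1743,-16.7903,-6.9968,5.8465,-0.7308
31,0.2541,-2.8732,-1.6763,-2.0680,1.0590,9.6111,-9.1557,-1.8384,-2.3046,7.7729,0.2980,-0.2791,0.0826,-6.4680,-23.9496,-3.1252,3.6603,-4.5473
32,0.3438,-2.9666,-1.6907,-2.0849,1.1036,8.1904,-9.4950,-1.0507,-0.9792,1.0957,0.2925,-0.2708,0.0793,-12.3181,-40.5942,1.3858,0.9378,-0.6091
33,0.4171,-3.0641,-1.6964,-2.0794,1.1247,6.4590,-9.9840,-0.1447,2.0230,2.8295,0.2868,-0.2637,0.0789,,,,,
# max |τ| (N·m): 150.0901


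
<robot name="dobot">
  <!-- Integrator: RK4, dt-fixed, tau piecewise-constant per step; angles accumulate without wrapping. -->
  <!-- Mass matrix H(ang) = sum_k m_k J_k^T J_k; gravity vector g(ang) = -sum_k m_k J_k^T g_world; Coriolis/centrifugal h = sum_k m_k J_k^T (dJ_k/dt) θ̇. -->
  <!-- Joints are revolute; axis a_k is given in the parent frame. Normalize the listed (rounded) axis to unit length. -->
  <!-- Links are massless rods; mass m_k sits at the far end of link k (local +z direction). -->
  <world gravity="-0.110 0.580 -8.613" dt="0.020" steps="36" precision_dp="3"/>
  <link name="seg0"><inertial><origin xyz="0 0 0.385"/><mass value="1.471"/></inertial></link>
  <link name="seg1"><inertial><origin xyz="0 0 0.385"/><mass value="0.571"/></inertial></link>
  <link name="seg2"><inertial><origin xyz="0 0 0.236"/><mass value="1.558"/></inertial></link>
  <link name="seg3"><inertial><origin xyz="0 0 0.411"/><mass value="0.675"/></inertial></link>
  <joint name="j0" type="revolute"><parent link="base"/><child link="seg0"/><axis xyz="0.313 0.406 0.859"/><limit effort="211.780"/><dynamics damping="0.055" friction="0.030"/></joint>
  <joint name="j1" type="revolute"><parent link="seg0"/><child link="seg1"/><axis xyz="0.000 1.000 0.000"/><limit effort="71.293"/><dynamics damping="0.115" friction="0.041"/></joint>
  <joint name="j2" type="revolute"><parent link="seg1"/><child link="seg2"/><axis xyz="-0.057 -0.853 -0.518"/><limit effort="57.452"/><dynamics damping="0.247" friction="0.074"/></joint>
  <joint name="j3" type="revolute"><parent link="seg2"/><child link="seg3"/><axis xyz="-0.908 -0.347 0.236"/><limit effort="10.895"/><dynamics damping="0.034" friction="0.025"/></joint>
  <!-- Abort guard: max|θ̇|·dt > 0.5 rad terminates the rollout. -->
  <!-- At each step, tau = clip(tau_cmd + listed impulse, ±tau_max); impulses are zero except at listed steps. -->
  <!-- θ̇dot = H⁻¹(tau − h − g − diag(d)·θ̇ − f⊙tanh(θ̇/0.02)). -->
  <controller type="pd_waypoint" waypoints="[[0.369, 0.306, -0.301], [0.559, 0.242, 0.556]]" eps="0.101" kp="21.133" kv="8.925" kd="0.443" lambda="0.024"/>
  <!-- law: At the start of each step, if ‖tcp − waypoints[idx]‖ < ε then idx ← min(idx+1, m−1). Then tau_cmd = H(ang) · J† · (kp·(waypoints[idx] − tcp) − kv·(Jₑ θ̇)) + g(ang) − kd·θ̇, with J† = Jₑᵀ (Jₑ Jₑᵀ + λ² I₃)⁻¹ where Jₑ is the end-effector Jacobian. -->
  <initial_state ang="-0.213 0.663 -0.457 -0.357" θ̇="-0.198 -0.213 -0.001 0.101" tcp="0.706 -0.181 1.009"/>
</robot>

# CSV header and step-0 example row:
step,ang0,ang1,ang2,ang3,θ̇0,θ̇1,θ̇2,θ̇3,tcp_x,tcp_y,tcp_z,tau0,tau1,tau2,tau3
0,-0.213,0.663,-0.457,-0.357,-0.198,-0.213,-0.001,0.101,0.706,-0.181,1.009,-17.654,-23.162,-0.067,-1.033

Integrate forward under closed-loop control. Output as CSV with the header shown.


step,ang0,ang1,ang2,ang3,θ̇0,θ̇1,θ̇2,θ̇3,tcp_x,tcp_y,tcp_z,tau0,tau1,tau2,tau3
1,-0.226,0.647,-0.492,-0.353,-1.059,-1.349,-3.398,0.308,0.700,-0.179,1.009,-13.508,-18.839,1.739,-0.778
2,-0.252,0.614,-0.577,-0.348,-1.581,-1.878,-5.000,0.120,0.692,-0.174,0.999,-8.405,-13.365,1.694,-0.425
3,-0.286,0.575,-0.683,-0.349,-1.835,-2.050,-5.544,-0.262,0.680,-0.169,0.984,-4.265,-8.889,1.181,-0.045
4,-0.324,0.534,-0.794,-0.359,-1.919,-2.058,-5.593,-0.672,0.666,-0.163,0.966,-1.377,-5.779,0.786,0.308
5,-0.362,0.493,-0.904,-0.376,-1.906,-1.993,-5.444,-1.023,0.650,-0.157,0.944,0.529,-3.731,0.645,0.614
6,-0.399,0.455,-1.011,-0.399,-1.837,-1.894,-5.226,-1.289,0.634,-0.149,0.920,1.755,-2.400,0.740,0.868
7,-0.435,0.418,-1.113,-0.426,-1.740,-1.777,-4.993,-1.467,0.617,-0.141,0.894,2.525,-1.539,1.017,1.073
8,-0.469,0.384,-1.210,-0.457,-1.626,-1.647,-4.768,-1.568,0.600,-0.133,0.866,2.991,-0.986,1.421,1.236
9,-0.500,0.352,-1.303,-0.489,-1.505,-1.506,-4.556,-1.603,0.584,-0.123,0.836,3.253,-0.641,1.906,1.361
10,-0.529,0.324,-1.392,-0.520,-1.382,-1.354,-4.359,-1.585,0.569,-0.112,0.805,3.380,-0.438,2.435,1.452
11,-0.555,0.298,-1.478,-0.552,-1.259,-1.192,-4.176,-1.526,0.554,-0.101,0.774,3.417,-0.334,2.980,1.514
12,-0.579,0.276,-1.559,-0.581,-1.138,-1.019,-4.002,-1.436,0.540,-0.088,0.741,3.397,-0.298,3.516,1.550
13,-0.601,0.258,-1.638,-0.609,-1.021,-0.836,-3.834,-1.323,0.527,-0.076,0.708,3.343,-0.308,4.029,1.564
14,-0.620,0.243,-1.713,-0.634,-0.907,-0.642,-3.670,-1.196,0.515,-0.063,0.674,3.269,-0.349,4.505,1.559
15,-0.637,0.232,-1.784,-0.657,-0.796,-0.438,-3.506,-1.060,0.503,-0.049,0.640,3.185,-0.407,4.934,1.538
16,-0.652,0.225,-1.853,-0.677,-0.688,-0.223,-3.340,-0.920,0.493,-0.035,0.606,3.099,-0.474,5.309,1.506
17,-0.665,0.223,-1.918,-0.694,-0.583,0.002,-3.168,-0.782,0.482,-0.021,0.572,3.012,-0.543,5.626,1.466
18,-0.675,0.226,-1.979,-0.708,-0.471,0.229,-2.988,-0.656,0.472,-0.007,0.539,2.931,-0.595,5.883,1.424
19,-0.684,0.232,-2.037,-0.720,-0.360,0.464,-2.799,-0.534,0.463,0.007,0.506,2.847,-0.649,6.074,1.377
20,-0.690,0.244,-2.091,-0.730,-0.248,0.707,-2.598,-0.421,0.453,0.021,0.474,2.757,-0.710,6.197,1.327
21,-0.693,0.261,-2.141,-0.737,-0.133,0.952,-2.384,-0.317,0.444,0.035,0.443,2.655,-0.782,6.250,1.278
22,-0.695,0.282,-2.186,-0.742,-0.011,1.198,-2.157,-0.224,0.435,0.049,0.413,2.535,-0.873,6.231,1.229
23,-0.694,0.309,-2.227,-0.746,0.110,1.443,-1.917,-0.136,0.427,0.062,0.384,2.394,-1.003,6.135,1.179
24,-0.690,0.340,-2.263,-0.748,0.244,1.678,-1.662,-0.062,0.418,0.075,0.356,2.223,-1.174,5.963,1.131
25,-0.684,0.376,-2.294,-0.748,0.394,1.896,-1.393,-0.002,0.410,0.088,0.330,2.016,-1.400,5.714,1.086
26,-0.675,0.416,-2.319,-0.748,0.564,2.089,-1.109,0.041,0.402,0.100,0.305,1.771,-1.693,5.388,1.050
27,-0.662,0.459,-2.338,-0.747,0.748,2.257,-0.814,0.079,0.394,0.111,0.281,1.476,-2.079,4.983,1.009
28,-0.645,0.506,-2.351,-0.745,0.939,2.395,-0.513,0.119,0.387,0.122,0.258,1.128,-2.574,4.503,0.959
29,-0.624,0.555,-2.359,-0.742,1.130,2.502,-0.213,0.162,0.381,0.131,0.237,0.731,-3.184,3.956,0.900
30,-0.600,0.605,-2.360,-0.738,1.308,2.575,0.078,0.210,0.375,0.140,0.216,0.292,-3.906,3.362,0.833
31,-0.572,0.657,-2.356,-0.733,1.458,2.619,0.343,0.268,0.370,0.148,0.196,-0.181,-4.725,2.761,0.756
32,-0.542,0.710,-2.347,-0.728,1.581,2.630,0.587,0.326,0.366,0.154,0.176,-0.661,-5.599,2.149,0.677
33,-0.509,0.762,-2.333,-0.720,1.671,2.610,0.803,0.385,0.363,0.161,0.157,-1.134,-6.489,1.552,0.597
34,-0.475,0.814,-2.315,-0.712,1.728,2.563,0.986,0.440,0.360,0.166,0.137,-1.584,-7.358,0.996,0.519
35,-0.441,0.864,-2.294,-0.703,1.754,2.492,1.134,0.491,0.358,0.171,0.118,-1.999,-8.169,0.499,0.445
36,-0.406,0.913,-2.270,-0.693,1.754,2.402,1.246,0.535,0.356,0.175,0.099,,,,


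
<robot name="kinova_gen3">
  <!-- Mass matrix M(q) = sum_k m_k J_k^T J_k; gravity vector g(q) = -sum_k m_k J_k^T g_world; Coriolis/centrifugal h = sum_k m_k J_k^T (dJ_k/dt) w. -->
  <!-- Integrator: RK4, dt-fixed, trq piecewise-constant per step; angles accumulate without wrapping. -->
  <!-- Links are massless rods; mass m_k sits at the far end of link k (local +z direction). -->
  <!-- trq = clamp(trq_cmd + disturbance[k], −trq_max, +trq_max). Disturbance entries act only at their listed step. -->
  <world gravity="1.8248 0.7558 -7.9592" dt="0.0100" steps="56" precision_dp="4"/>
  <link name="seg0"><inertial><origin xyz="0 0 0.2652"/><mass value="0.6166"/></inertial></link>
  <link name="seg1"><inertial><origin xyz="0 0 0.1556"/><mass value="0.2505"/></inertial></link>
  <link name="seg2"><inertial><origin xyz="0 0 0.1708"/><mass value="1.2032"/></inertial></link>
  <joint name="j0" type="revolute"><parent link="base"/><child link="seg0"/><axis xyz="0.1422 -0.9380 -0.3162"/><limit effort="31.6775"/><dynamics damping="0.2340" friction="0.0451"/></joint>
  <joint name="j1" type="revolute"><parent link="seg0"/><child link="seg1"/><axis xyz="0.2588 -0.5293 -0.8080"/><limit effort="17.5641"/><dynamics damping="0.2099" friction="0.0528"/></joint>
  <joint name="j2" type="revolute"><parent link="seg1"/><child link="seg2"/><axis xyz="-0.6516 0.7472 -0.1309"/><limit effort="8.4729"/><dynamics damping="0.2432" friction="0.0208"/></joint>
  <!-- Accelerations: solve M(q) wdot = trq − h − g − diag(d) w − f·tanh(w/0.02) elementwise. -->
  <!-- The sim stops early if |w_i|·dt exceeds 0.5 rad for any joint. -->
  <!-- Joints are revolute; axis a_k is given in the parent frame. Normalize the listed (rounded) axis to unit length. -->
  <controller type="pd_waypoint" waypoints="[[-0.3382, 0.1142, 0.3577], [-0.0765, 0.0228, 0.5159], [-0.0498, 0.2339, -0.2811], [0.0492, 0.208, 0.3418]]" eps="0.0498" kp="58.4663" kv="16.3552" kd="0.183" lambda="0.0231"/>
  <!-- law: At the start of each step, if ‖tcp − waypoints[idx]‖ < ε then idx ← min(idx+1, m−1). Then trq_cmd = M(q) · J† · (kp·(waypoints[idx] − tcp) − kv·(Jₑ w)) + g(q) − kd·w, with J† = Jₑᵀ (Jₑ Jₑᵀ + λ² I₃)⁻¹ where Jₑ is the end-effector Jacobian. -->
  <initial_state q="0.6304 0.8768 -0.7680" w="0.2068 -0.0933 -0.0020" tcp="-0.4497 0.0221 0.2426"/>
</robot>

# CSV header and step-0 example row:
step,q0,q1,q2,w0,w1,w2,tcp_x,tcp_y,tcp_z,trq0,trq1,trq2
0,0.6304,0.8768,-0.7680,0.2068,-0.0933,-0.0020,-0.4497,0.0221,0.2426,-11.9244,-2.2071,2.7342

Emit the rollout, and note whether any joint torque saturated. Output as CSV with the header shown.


step,q0,q1,q2,w0,w1,w2,tcp_x,tcp_y,tcp_z,trq0,trq1,trq2
1,0.6308,0.8785,-0.7676,-0.1311,0.4089,0.0655,-0.4498,0.0224,0.2422,-10.6649,-2.2052,2.5530
2,0.6281,0.8842,-0.7669,-0.3899,0.7368,0.0811,-0.4492,0.0231,0.2426,-9.5907,-2.1451,2.4075
3,0.6232,0.8927,-0.7661,-0.5903,0.9546,0.0763,-0.4481,0.0240,0.2435,-8.6633,-2.0585,2.2854
4,0.6166,0.9030,-0.7654,-0.7440,1.0956,0.0654,-0.4466,0.0250,0.2449,-7.8628,-1.9607,2.1806
5,0.6085,0.9144,-0.7648,-0.8604,1.1833,0.0556,-0.4448,0.0261,0.2467,-7.1717,-1.8612,2.0895
6,0.5995,0.9265,-0.7643,-0.9471,1.2342,0.0495,-0.4427,0.0272,0.2487,-6.5750,-1.7656,2.0100
7,0.5897,0.9389,-0.7638,-1.0101,1.2596,0.0478,-0.4404,0.0283,0.2510,-6.0596,-1.6770,1.9406
8,0.5794,0.9516,-0.7633,-1.0542,1.2674,0.0501,-0.4380,0.0294,0.2535,-5.6143,-1.5971,1.8804
9,0.5687,0.9642,-0.7627,-1.0831,1.2632,0.0554,-0.4355,0.0305,0.2561,-5.2294,-1.5263,1.8284
10,0.5578,0.9768,-0.7621,-1.0999,1.2509,0.0629,-0.4329,0.0316,0.2588,-4.8965,-1.4645,1.7838
11,0.5468,0.9892,-0.7615,-1.1068,1.2331,0.0720,-0.4302,0.0326,0.2616,-4.6085,-1.4113,1.7459
12,0.5357,1.0014,-0.7607,-1.1059,1.2118,0.0819,-0.4275,0.0337,0.2644,-4.3590,-1.3661,1.7140
13,0.5247,1.0134,-0.7598,-1.0987,1.1883,0.0921,-0.4248,0.0347,0.2672,-4.1427,-1.3281,1.6874
14,0.5138,1.0252,-0.7588,-1.0865,1.1636,0.1023,-0.4221,0.0357,0.2701,-3.9551,-1.2966,1.6655
15,0.5030,1.0367,-0.7578,-1.0703,1.1383,0.1122,-0.4194,0.0367,0.2729,-3.7922,-1.2708,1.6476
16,0.4924,1.0480,-0.7566,-1.0509,1.1129,0.1215,-0.4168,0.0377,0.2756,-3.6506,-1.2500,1.6334
17,0.4820,1.0590,-0.7553,-1.0290,1.0876,0.1303,-0.4141,0.0386,0.2783,-3.5274,-1.2336,1.6222
18,0.4718,1.0697,-0.7540,-1.0053,1.0628,0.1383,-0.4115,0.0396,0.2810,-3.4200,-1.2209,1.6137
19,0.4619,1.0802,-0.7526,-0.9801,1.0384,0.1457,-0.4090,0.0406,0.2835,-3.3263,-1.2114,1.6075
20,0.4522,1.0905,-0.7511,-0.9539,1.0147,0.1524,-0.4065,0.0415,0.2860,-3.2444,-1.2048,1.6032
21,0.4428,1.1005,-0.7495,-0.9270,0.9915,0.1583,-0.4040,0.0424,0.2885,-3.1727,-1.2004,1.6005
22,0.4337,1.1103,-0.7479,-0.8997,0.9691,0.1637,-0.4016,0.0434,0.2908,-3.1098,-1.1980,1.5992
23,0.4248,1.1199,-0.7462,-0.8721,0.9472,0.1684,-0.3993,0.0443,0.2931,-3.0546,-1.1973,1.5991
24,0.4162,1.1293,-0.7445,-0.8445,0.9261,0.1726,-0.3970,0.0452,0.2953,-3.0059,-1.1979,1.5999
25,0.4079,1.1384,-0.7428,-0.8170,0.9055,0.1763,-0.3948,0.0462,0.2974,-2.9630,-1.1997,1.6015
26,0.3999,1.1474,-0.7410,-0.7898,0.8855,0.1795,-0.3926,0.0471,0.2995,-2.9250,-1.2023,1.6036
27,0.3921,1.1561,-0.7392,-0.7629,0.8661,0.1823,-0.3905,0.0480,0.3014,-2.8913,-1.2057,1.6063
28,0.3847,1.1647,-0.7373,-0.7365,0.8473,0.1847,-0.3885,0.0489,0.3033,-2.8614,-1.2097,1.6094
29,0.3774,1.1731,-0.7355,-0.7105,0.8290,0.1868,-0.3865,0.0498,0.3051,-2.8346,-1.2141,1.6127
30,0.3704,1.1813,-0.7336,-0.6850,0.8111,0.1886,-0.3846,0.0507,0.3068,-2.8107,-1.2189,1.6163
31,0.3637,1.1893,-0.7317,-0.6602,0.7938,0.1900,-0.3827,0.0516,0.3085,-2.7893,-1.2238,1.6200
32,0.3572,1.1971,-0.7298,-0.6360,0.7769,0.1913,-0.3809,0.0525,0.3100,-2.7700,-1.2290,1.6238
33,0.3510,1.2048,-0.7279,-0.6124,0.7604,0.1923,-0.3792,0.0533,0.3115,-2.7525,-1.2342,1.6276
34,0.3450,1.2123,-0.7259,-0.5894,0.7443,0.1931,-0.3775,0.0542,0.3130,-2.7367,-1.2394,1.6314
35,0.3392,1.2197,-0.7240,-0.5671,0.7286,0.1937,-0.3759,0.0551,0.3144,-2.7223,-1.2447,1.6352
36,0.3337,1.2269,-0.7221,-0.5455,0.7133,0.1942,-0.3743,0.0559,0.3157,-2.7092,-1.2499,1.6389
37,0.3283,1.2340,-0.7201,-0.5245,0.6983,0.1946,-0.3728,0.0568,0.3170,-2.6971,-1.2550,1.6426
38,0.3232,1.2409,-0.7182,-0.5042,0.6837,0.1948,-0.3713,0.0576,0.3182,-2.6860,-1.2600,1.6462
39,0.3182,1.2477,-0.7162,-0.4846,0.6694,0.1949,-0.3699,0.0584,0.3193,-2.6758,-1.2649,1.6496
40,0.3135,1.2543,-0.7143,-0.4656,0.6555,0.1949,-0.3685,0.0593,0.3204,-2.6663,-1.2696,1.6530
41,0.3089,1.2608,-0.7123,-0.4473,0.6418,0.1948,-0.3672,0.0601,0.3214,-2.6575,-1.2742,1.6562
42,0.3045,1.2671,-0.7104,-0.4296,0.6285,0.1946,-0.3659,0.0609,0.3224,-2.6493,-1.2787,1.6593
43,0.3003,1.2733,-0.7084,-0.4125,0.6154,0.1944,-0.3647,0.0617,0.3234,-2.6416,-1.2829,1.6622
44,0.2963,1.2794,-0.7065,-0.3960,0.6026,0.1941,-0.3635,0.0624,0.3243,-2.6344,-1.2870,1.6650
45,0.2924,1.2854,-0.7045,-0.3801,0.5901,0.1937,-0.3623,0.0632,0.3252,-2.6276,-1.2910,1.6677
46,0.2887,1.2912,-0.7026,-0.3647,0.5779,0.1933,-0.3612,0.0640,0.3260,-2.6212,-1.2947,1.6702
47,0.2851,1.2969,-0.7007,-0.3500,0.5659,0.1928,-0.3602,0.0647,0.3268,-2.6151,-1.2983,1.6726
48,0.2817,1.3025,-0.6988,-0.3357,0.5542,0.1923,-0.3592,0.0655,0.3275,-2.6094,-1.3017,1.6749
49,0.2784,1.3080,-0.6968,-0.3220,0.5427,0.1918,-0.3582,0.0662,0.3283,-2.6039,-1.3050,1.6770
50,0.2752,1.3134,-0.6949,-0.3088,0.5315,0.1912,-0.3572,0.0669,0.3290,-2.5987,-1.3081,1.6790
51,0.2722,1.3187,-0.6930,-0.2961,0.5205,0.1906,-0.3563,0.0676,0.3296,-2.5938,-1.3110,1.6809
52,0.2693,1.3238,-0.6911,-0.2839,0.5097,0.1899,-0.3554,0.0683,0.3302,-2.5890,-1.3138,1.6827
53,0.2665,1.3288,-0.6892,-0.2722,0.4992,0.1892,-0.3546,0.0690,0.3308,-2.5845,-1.3165,1.6843
54,0.2639,1.3338,-0.6873,-0.2609,0.4889,0.1885,-0.3538,0.0697,0.3314,-2.5801,-1.3190,1.6859
55,0.2613,1.3386,-0.6854,-0.2500,0.4788,0.1878,-0.3530,0.0703,0.3319,-2.5760,-1.3213,1.6873
56,0.2589,1.3434,-0.6836,-0.2396,0.4690,0.1871,-0.3523,0.0710,0.3325,,,
# any joint saturated: no


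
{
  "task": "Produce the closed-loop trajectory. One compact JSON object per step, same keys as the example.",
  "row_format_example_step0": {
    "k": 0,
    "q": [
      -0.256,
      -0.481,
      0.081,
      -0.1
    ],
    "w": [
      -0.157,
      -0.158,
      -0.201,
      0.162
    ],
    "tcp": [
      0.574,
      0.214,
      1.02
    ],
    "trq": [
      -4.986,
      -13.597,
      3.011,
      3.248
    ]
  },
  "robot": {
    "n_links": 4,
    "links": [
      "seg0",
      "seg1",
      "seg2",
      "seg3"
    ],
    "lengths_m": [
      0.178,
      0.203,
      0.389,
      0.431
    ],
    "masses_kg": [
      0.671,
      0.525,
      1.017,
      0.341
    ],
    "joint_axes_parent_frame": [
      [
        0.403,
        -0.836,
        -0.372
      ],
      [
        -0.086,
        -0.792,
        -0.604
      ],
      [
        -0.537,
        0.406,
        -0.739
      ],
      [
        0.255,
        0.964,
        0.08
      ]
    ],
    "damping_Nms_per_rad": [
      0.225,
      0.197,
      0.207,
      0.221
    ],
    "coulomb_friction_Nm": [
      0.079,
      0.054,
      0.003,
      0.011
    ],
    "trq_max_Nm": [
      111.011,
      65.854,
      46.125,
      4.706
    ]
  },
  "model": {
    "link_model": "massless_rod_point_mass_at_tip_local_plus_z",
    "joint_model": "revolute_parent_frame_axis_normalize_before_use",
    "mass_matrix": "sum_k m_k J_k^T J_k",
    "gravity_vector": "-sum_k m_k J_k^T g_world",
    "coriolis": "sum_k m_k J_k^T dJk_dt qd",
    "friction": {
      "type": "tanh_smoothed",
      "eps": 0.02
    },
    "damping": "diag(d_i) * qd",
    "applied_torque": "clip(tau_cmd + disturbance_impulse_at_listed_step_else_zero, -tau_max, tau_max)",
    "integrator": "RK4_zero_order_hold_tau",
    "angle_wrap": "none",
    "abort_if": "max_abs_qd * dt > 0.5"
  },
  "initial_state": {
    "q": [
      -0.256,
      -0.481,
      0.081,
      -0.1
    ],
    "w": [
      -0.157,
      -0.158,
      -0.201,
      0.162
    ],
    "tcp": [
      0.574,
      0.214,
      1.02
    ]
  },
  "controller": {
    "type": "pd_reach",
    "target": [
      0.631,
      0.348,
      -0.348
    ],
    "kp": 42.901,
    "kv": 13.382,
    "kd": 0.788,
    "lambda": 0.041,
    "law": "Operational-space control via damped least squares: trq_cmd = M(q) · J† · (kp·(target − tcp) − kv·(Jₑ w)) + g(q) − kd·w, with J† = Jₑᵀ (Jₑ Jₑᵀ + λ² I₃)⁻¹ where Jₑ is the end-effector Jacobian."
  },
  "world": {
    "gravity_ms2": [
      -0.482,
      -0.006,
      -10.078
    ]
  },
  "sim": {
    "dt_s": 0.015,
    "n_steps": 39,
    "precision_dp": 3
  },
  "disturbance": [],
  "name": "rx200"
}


{"k":1,"q":[-0.228,-0.528,0.102,-0.111],"w":[3.801,-5.931,2.753,-1.55],"tcp":[0.58,0.215,1.014],"trq":[-3.097,-4.335,-0.37,3.755]}
{"k":2,"q":[-0.174,-0.615,0.136,-0.124],"w":[3.427,-5.716,1.814,-0.155],"tcp":[0.589,0.216,1.002],"trq":[5.314,2.05,-0.104,1.725]}
{"k":3,"q":[-0.122,-0.701,0.161,-0.118],"w":[3.499,-5.788,1.491,0.881],"tcp":[0.604,0.216,0.987],"trq":[15.926,9.621,-1.183,0.473]}
{"k":4,"q":[-0.069,-0.784,0.183,-0.095],"w":[3.557,-5.372,1.424,2.213],"tcp":[0.619,0.217,0.969],"trq":[27.234,16.854,-2.831,-0.69]}
{"k":5,"q":[-0.014,-0.86,0.206,-0.05],"w":[3.72,-4.64,1.693,3.763],"tcp":[0.634,0.219,0.95],"trq":[35.542,22.05,-4.524,-1.713]}
{"k":6,"q":[0.043,-0.921,0.235,0.018],"w":[3.862,-3.526,2.267,5.335],"tcp":[0.645,0.222,0.931],"trq":[35.608,22.142,-5.253,-2.469]}
{"k":7,"q":[0.101,-0.965,0.275,0.107],"w":[3.876,-2.216,3.066,6.404],"tcp":[0.652,0.225,0.911],"trq":[26.203,16.355,-4.455,-2.632]}
{"k":8,"q":[0.159,-0.992,0.326,0.204],"w":[3.836,-1.277,3.824,6.511],"tcp":[0.653,0.225,0.892],"trq":[12.742,8.155,-2.585,-2.044]}
{"k":9,"q":[0.216,-1.009,0.385,0.296],"w":[3.841,-1.102,4.158,5.827],"tcp":[0.649,0.222,0.874],"trq":[1.325,1.469,-0.516,-1.063]}
{"k":10,"q":[0.273,-1.028,0.447,0.377],"w":[3.784,-1.379,3.979,4.957],"tcp":[0.643,0.217,0.857],"trq":[-5.567,-2.408,1.067,-0.247]}
{"k":11,"q":[0.329,-1.05,0.503,0.446],"w":[3.57,-1.63,3.592,4.28],"tcp":[0.636,0.211,0.842],"trq":[-8.612,-4.154,1.905,0.18]}
{"k":12,"q":[0.38,-1.076,0.554,0.506],"w":[3.272,-1.78,3.211,3.819],"tcp":[0.629,0.204,0.826],"trq":[-9.417,-4.655,2.136,0.311]}
{"k":13,"q":[0.427,-1.103,0.6,0.561],"w":[2.957,-1.869,2.891,3.507],"tcp":[0.623,0.199,0.809],"trq":[-9.117,-4.49,1.994,0.274]}
{"k":14,"q":[0.469,-1.132,0.641,0.612],"w":[2.649,-1.922,2.629,3.287],"tcp":[0.619,0.195,0.791],"trq":[-8.338,-4.005,1.663,0.156]}
{"k":15,"q":[0.506,-1.161,0.679,0.66],"w":[2.353,-1.949,2.407,3.123],"tcp":[0.616,0.193,0.772],"trq":[-7.391,-3.385,1.258,0.005]}
{"k":16,"q":[0.539,-1.19,0.713,0.706],"w":[2.066,-1.954,2.215,2.989],"tcp":[0.614,0.192,0.752],"trq":[-6.421,-2.731,0.841,-0.15]}
{"k":17,"q":[0.568,-1.22,0.745,0.75],"w":[1.789,-1.941,2.044,2.872],"tcp":[0.613,0.193,0.731],"trq":[-5.491,-2.087,0.445,-0.295]}
{"k":18,"q":[0.593,-1.249,0.775,0.792],"w":[1.519,-1.911,1.89,2.762],"tcp":[0.613,0.194,0.708],"trq":[-4.619,-1.472,0.082,-0.424]}
{"k":19,"q":[0.614,-1.277,0.802,0.833],"w":[1.256,-1.867,1.751,2.654],"tcp":[0.614,0.197,0.685],"trq":[-3.808,-0.893,-0.245,-0.533]}
{"k":20,"q":[0.631,-1.305,0.827,0.872],"w":[1.0,-1.81,1.623,2.545],"tcp":[0.615,0.201,0.662],"trq":[-3.051,-0.348,-0.536,-0.624]}
{"k":21,"q":[0.644,-1.331,0.851,0.909],"w":[0.751,-1.744,1.507,2.434],"tcp":[0.616,0.206,0.637],"trq":[-2.338,0.165,-0.795,-0.697]}
{"k":22,"q":[0.653,-1.357,0.872,0.945],"w":[0.51,-1.669,1.4,2.322],"tcp":[0.618,0.212,0.612],"trq":[-1.661,0.648,-1.025,-0.755]}
{"k":23,"q":[0.659,-1.381,0.893,0.979],"w":[0.277,-1.587,1.303,2.207],"tcp":[0.621,0.218,0.587],"trq":[-1.014,1.105,-1.23,-0.798]}
{"k":24,"q":[0.662,-1.404,0.911,1.011],"w":[0.052,-1.5,1.214,2.091],"tcp":[0.623,0.225,0.561],"trq":[-0.391,1.538,-1.414,-0.83]}
{"k":25,"q":[0.661,-1.426,0.929,1.041],"w":[-0.151,-1.419,1.139,1.977],"tcp":[0.625,0.233,0.535],"trq":[0.173,1.949,-1.579,-0.853]}
{"k":26,"q":[0.657,-1.447,0.946,1.07],"w":[-0.346,-1.332,1.07,1.861],"tcp":[0.628,0.241,0.509],"trq":[0.724,2.335,-1.727,-0.866]}
{"k":27,"q":[0.651,-1.466,0.961,1.097],"w":[-0.534,-1.241,1.006,1.744],"tcp":[0.63,0.249,0.483],"trq":[1.269,2.699,-1.861,-0.87]}
{"k":28,"q":[0.641,-1.484,0.976,1.122],"w":[-0.712,-1.146,0.947,1.628],"tcp":[0.632,0.257,0.456],"trq":[1.808,3.041,-1.983,-0.866]}
{"k":29,"q":[0.629,-1.501,0.99,1.146],"w":[-0.879,-1.049,0.892,1.514],"tcp":[0.634,0.266,0.43],"trq":[2.337,3.363,-2.095,-0.858]}
{"k":30,"q":[0.615,-1.516,1.003,1.168],"w":[-1.035,-0.952,0.842,1.403],"tcp":[0.635,0.274,0.404],"trq":[2.854,3.665,-2.198,-0.844]}
{"k":31,"q":[0.599,-1.529,1.015,1.188],"w":[-1.178,-0.855,0.795,1.294],"tcp":[0.637,0.283,0.377],"trq":[3.359,3.946,-2.293,-0.826]}
{"k":32,"q":[0.58,-1.541,1.027,1.207],"w":[-1.308,-0.76,0.752,1.19],"tcp":[0.638,0.291,0.351],"trq":[3.849,4.207,-2.381,-0.806]}
{"k":33,"q":[0.559,-1.552,1.038,1.224],"w":[-1.425,-0.667,0.713,1.089],"tcp":[0.639,0.299,0.326],"trq":[4.323,4.449,-2.462,-0.782]}
{"k":34,"q":[0.537,-1.561,1.048,1.24],"w":[-1.528,-0.576,0.677,0.993],"tcp":[0.639,0.307,0.3],"trq":[4.778,4.67,-2.536,-0.757]}
{"k":35,"q":[0.514,-1.569,1.058,1.254],"w":[-1.618,-0.489,0.644,0.903],"tcp":[0.64,0.315,0.275],"trq":[5.214,4.872,-2.604,-0.731]}
{"k":36,"q":[0.489,-1.576,1.067,1.267],"w":[-1.694,-0.405,0.615,0.817],"tcp":[0.64,0.322,0.25],"trq":[5.629,5.054,-2.666,-0.703]}
{"k":37,"q":[0.463,-1.581,1.076,1.278],"w":[-1.757,-0.325,0.587,0.737],"tcp":[0.639,0.329,0.226],"trq":[6.022,5.218,-2.723,-0.675]}
{"k":38,"q":[0.436,-1.586,1.085,1.289],"w":[-1.808,-0.249,0.563,0.662],"tcp":[0.638,0.336,0.202],"trq":[6.392,5.364,-2.774,-0.647]}
{"k":39,"q":[0.409,-1.589,1.093,1.298],"w":[-1.847,-0.178,0.54,0.592],"tcp":[0.637,0.342,0.178]}


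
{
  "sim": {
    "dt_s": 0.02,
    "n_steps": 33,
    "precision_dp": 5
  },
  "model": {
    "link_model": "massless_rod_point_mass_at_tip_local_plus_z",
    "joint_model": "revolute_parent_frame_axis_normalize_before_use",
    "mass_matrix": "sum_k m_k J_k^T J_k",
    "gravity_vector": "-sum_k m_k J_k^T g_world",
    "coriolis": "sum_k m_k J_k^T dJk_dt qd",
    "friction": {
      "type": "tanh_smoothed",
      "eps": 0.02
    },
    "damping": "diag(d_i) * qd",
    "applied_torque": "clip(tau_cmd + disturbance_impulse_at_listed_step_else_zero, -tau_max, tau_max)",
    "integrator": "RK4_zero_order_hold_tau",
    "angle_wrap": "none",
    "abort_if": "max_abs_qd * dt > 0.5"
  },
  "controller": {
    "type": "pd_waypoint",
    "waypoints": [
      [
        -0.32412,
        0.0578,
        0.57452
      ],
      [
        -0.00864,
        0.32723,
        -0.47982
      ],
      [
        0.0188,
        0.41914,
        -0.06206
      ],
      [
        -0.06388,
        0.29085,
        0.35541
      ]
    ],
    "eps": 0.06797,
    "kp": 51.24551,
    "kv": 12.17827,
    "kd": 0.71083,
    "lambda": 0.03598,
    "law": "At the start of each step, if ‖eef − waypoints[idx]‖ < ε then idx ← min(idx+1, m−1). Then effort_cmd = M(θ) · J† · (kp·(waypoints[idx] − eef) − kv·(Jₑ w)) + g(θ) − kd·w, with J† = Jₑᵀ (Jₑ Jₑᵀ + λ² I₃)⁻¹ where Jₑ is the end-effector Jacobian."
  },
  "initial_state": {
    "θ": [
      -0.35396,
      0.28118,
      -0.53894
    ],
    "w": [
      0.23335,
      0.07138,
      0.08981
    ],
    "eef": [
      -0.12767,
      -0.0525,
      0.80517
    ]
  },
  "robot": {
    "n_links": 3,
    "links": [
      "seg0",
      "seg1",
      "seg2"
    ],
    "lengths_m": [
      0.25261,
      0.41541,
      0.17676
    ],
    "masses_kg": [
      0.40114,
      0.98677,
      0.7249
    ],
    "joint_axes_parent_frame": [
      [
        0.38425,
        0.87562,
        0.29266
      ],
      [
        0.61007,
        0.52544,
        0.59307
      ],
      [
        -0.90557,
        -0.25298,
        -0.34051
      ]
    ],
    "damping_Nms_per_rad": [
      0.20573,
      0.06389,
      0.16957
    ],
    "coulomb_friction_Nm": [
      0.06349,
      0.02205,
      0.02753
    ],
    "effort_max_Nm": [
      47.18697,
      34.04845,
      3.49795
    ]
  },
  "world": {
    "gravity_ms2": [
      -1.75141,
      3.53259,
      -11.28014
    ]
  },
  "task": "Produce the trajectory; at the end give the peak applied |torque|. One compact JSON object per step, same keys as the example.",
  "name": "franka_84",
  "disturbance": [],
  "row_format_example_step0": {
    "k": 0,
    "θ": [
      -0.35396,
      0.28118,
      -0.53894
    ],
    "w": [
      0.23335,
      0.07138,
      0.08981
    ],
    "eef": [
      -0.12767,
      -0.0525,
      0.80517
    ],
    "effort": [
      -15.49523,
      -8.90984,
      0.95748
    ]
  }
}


{"k":1,"\u03b8":[-0.35146,0.2743,-0.55711],"w":[-0.00878,-0.68625,-1.74878],"eef":[-0.12687,-0.05351,0.80419],"effort":[-10.22768,-5.85043,2.02574]}
{"k":2,"\u03b8":[-0.35921,0.27092,-0.57206],"w":[-0.72484,0.24224,0.06559],"eef":[-0.13238,-0.05162,0.80243],"effort":[-4.91071,-3.88689,0.23755]}
{"k":3,"\u03b8":[-0.37079,0.26184,-0.59367],"w":[-0.47408,-1.04649,-2.02855],"eef":[-0.14216,-0.04743,0.79976],"effort":[-1.77701,-1.25932,1.60542]}
{"k":4,"\u03b8":[-0.38724,0.25454,-0.60756],"w":[-1.12343,0.19119,0.40999],"eef":[-0.15535,-0.04111,0.79689],"effort":[2.15208,-0.19465,-0.56386]}
{"k":5,"\u03b8":[-0.40442,0.24181,-0.62812],"w":[-0.6437,-1.3378,-2.2295],"eef":[-0.17034,-0.03361,0.79311],"effort":[3.90476,1.96019,1.34544]}
{"k":6,"\u03b8":[-0.42439,0.23192,-0.64048],"w":[-1.29955,0.20665,0.72738],"eef":[-0.18685,-0.02492,0.78915],"effort":[6.88444,2.29157,-1.15328]}
{"k":7,"\u03b8":[-0.44366,0.21781,-0.65947],"w":[-0.68168,-1.47965,-2.36204],"eef":[-0.2036,-0.01586,0.78429],"effort":[7.68157,4.10665,1.19343]}
{"k":8,"\u03b8":[-0.46434,0.20683,-0.67109],"w":[-1.33114,0.23389,0.91497],"eef":[-0.22068,-0.0063,0.77931],"effort":[9.95383,3.92394,-1.50864]}
{"k":9,"\u03b8":[-0.48375,0.19305,-0.68835],"w":[-0.66319,-1.47543,-2.37297],"eef":[-0.23714,0.00309,0.77359],"effort":[10.13544,5.45691,1.05344]}
{"k":10,"\u03b8":[-0.50354,0.18194,-0.70007],"w":[-1.26334,0.22455,0.92378],"eef":[-0.25321,0.01252,0.76785],"effort":[11.84136,4.9767,-1.63421]}
{"k":11,"\u03b8":[-0.52196,0.16943,-0.71569],"w":[-0.62669,-1.3518,-2.23789],"eef":[-0.26826,0.02148,0.76165],"effort":[11.68021,6.23341,0.86744]}
{"k":12,"\u03b8":[-0.54,0.15879,-0.72797],"w":[-1.13314,0.16592,0.76299],"eef":[-0.28252,0.03016,0.75551],"effort":[12.91189,5.64317,-1.5664]}
{"k":13,"\u03b8":[-0.55682,0.14791,-0.74226],"w":[-0.5871,-1.15193,-1.9821],"eef":[-0.29567,0.03826,0.74921],"effort":[12.60733,6.61671,0.62923]}
{"k":14,"\u03b8":[-0.57277,0.1381,-0.75517],"w":[-0.97339,0.07445,0.48945],"eef":[-0.30786,0.04588,0.74302],"effort":[13.44259,6.05116,-1.3701]}
{"k":15,"\u03b8":[-0.58768,0.12883,-0.76858],"w":[-0.54645,-0.92386,-1.66624],"eef":[-0.31898,0.0529,0.73691],"effort":[13.11896,6.7499,0.37006]}
{"k":16,"\u03b8":[-0.6015,0.12009,-0.78193],"w":[-0.81088,-0.02103,0.17962],"eef":[-0.32911,0.05937,0.73097],"effort":[13.63751,6.28162,-1.11965]}
{"k":17,"\u03b8":[-0.61446,0.11234,-0.79482],"w":[-0.50435,-0.70332,-1.35416],"eef":[-0.3383,0.06525,0.72526],"effort":[13.35613,6.73507,0.13086]}
{"k":18,"\u03b8":[-0.62629,0.10479,-0.80836],"w":[-0.66585,-0.08921,-0.08582],"eef":[-0.34654,0.07056,0.71975],"effort":[13.64068,6.38262,-0.88889]}
{"k":19,"\u03b8":[-0.6374,0.09839,-0.82082],"w":[-0.45494,-0.52343,-1.09839],"eef":[-0.35399,0.07536,0.71456],"effort":[13.41186,6.65294,-0.0538]}
{"k":20,"\u03b8":[-0.64742,0.09201,-0.83432],"w":[-0.5396,-0.13753,-0.30478],"eef":[-0.36058,0.07961,0.70958],"effort":[13.53686,6.4061,-0.68642]}
{"k":21,"\u03b8":[-0.65679,0.08664,-0.84682],"w":[-0.40302,-0.38383,-0.91075],"eef":[-0.3665,0.08341,0.70493],"effort":[13.36084,6.54194,-0.17735]}
{"k":22,"\u03b8":[-0.66523,0.08136,-0.86017],"w":[-0.43728,-0.15701,-0.4547],"eef":[-0.3717,0.08673,0.70052],"effort":[13.3866,6.3756,-0.53396]}
{"k":23,"\u03b8":[-0.67308,0.0769,-0.87277],"w":[-0.35103,-0.28121,-0.78693],"eef":[-0.37632,0.08965,0.69641],"effort":[13.25048,6.42562,-0.24553]}
{"k":24,"\u03b8":[-0.68017,0.07261,-0.88592],"w":[-0.35646,-0.15414,-0.54511],"eef":[-0.38034,0.09215,0.69254],"effort":[13.22126,6.31346,-0.42639]}
{"k":25,"\u03b8":[-0.68674,0.06896,-0.89856],"w":[-0.30186,-0.20712,-0.7118],"eef":[-0.38387,0.09432,0.68894],"effort":[13.11267,6.31452,-0.27193]}
{"k":26,"\u03b8":[-0.6927,0.06555,-0.91151],"w":[-0.29334,-0.1371,-0.59247],"eef":[-0.38692,0.09613,0.68557],"effort":[13.05753,6.2358,-0.35192]}
{"k":27,"\u03b8":[-0.6982,0.06264,-0.92414],"w":[-0.25771,-0.15274,-0.66834],"eef":[-0.38957,0.09766,0.68243],"effort":[12.9676,6.21242,-0.27118]}
{"k":28,"\u03b8":[-0.70322,0.05999,-0.9369],"w":[-0.24412,-0.11292,-0.6125],"eef":[-0.39182,0.0989,0.67949],"effort":[12.90365,6.15339,-0.29868]}
{"k":29,"\u03b8":[-0.70786,0.05775,-0.94945],"w":[-0.21975,-0.11112,-0.64281],"eef":[-0.39373,0.0999,0.67675],"effort":[12.82696,6.12007,-0.25502]}
{"k":30,"\u03b8":[-0.71211,0.05578,-0.96201],"w":[-0.20567,-0.0864,-0.61687],"eef":[-0.39533,0.10067,0.67419],"effort":[12.76329,6.07268,-0.2577]}
{"k":31,"\u03b8":[-0.71605,0.05414,-0.97442],"w":[-0.18818,-0.07763,-0.62607],"eef":[-0.39665,0.10124,0.6718],"effort":[12.69678,6.03705,-0.23125]}
{"k":32,"\u03b8":[-0.71969,0.05277,-0.98678],"w":[-0.17561,-0.06033,-0.6129],"eef":[-0.39772,0.10163,0.66956],"effort":[12.63755,5.99702,-0.22328]}
{"k":33,"\u03b8":[-0.72307,0.05167,-0.99902],"w":[-0.16255,-0.04958,-0.61299],"eef":[-0.39856,0.10185,0.66746]}
{"summary": "max |effort| (N\u00b7m): 15.49523"}
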